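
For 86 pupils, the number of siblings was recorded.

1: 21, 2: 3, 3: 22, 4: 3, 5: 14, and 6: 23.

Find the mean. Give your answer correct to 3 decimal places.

Values: 1, 2, 3, 4, 5, 6
Σfx = 21×1 + 3×2 + 22×3 + 3×4 + 14×5 + 23×6 = 313
n = Σf = 86
Mean = 313 / 86 = 3.6395

3.640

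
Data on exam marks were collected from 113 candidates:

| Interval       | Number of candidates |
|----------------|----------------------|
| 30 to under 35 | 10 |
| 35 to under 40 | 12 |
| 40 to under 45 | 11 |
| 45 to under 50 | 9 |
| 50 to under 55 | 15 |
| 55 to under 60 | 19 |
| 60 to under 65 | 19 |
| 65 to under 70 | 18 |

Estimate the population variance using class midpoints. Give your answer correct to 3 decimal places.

127.845

Midpoints: 32.5, 37.5, 42.5, 47.5, 52.5, 57.5, 62.5, 67.5
n = 113, Σfm = 5952.5, mean = 52.6770
Σfm² = 328006.25
Σf(m − x̄)² = Σfm² − (Σfm)²/n = 328006.25 − 5952.5²/113 = 14446.4602
Population variance = 14446.4602 / 113 = 127.8448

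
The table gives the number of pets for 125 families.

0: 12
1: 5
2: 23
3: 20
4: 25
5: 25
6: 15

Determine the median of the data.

4

Cumulative frequencies: 12, 17, 40, 60, 85, 110, 125
n = 125, so the median is the value in position (n+1)/2 = 63.
Position 63 falls at value 4.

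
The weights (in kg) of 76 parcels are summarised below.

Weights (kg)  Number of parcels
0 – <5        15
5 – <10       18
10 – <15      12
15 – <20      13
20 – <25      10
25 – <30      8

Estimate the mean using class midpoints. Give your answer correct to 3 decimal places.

Midpoints: 2.5, 7.5, 12.5, 17.5, 22.5, 27.5
Σfm = 15×2.5 + 18×7.5 + 12×12.5 + 13×17.5 + 10×22.5 + 8×27.5 = 995
n = Σf = 76
Mean = 995 / 76 = 13.0921

13.092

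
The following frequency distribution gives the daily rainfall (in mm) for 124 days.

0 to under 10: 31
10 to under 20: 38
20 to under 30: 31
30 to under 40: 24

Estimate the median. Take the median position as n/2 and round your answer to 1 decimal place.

18.2

Cumulative frequencies: 31, 69, 100, 124
n = 124; position = n/2 = 62.
This falls in the class 10 to under 20: L = 10, F = 31, f = 38, h = 10.
Median ≈ 10 + ((62 − 31) / 38) × 10 = 18.1579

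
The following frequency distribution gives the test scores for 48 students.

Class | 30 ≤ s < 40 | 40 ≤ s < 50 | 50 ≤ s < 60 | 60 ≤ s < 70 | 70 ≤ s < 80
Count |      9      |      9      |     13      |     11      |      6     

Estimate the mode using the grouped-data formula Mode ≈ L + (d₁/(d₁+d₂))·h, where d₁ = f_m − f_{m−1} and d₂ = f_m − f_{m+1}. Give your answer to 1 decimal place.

Modal class: 50 ≤ s < 60 (highest frequency 13).
d₁ = 13 − 9 = 4, d₂ = 13 − 11 = 2
Mode ≈ 50 + (4/(4+2)) × 10 = 50 + 6.6667 = 56.6667

56.7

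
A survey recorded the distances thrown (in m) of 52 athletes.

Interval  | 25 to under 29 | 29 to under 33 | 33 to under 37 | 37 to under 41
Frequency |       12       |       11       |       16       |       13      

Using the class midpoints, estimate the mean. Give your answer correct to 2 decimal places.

33.31

Midpoints: 27, 31, 35, 39
Σfm = 12×27 + 11×31 + 16×35 + 13×39 = 1732
n = Σf = 52
Mean = 1732 / 52 = 33.3077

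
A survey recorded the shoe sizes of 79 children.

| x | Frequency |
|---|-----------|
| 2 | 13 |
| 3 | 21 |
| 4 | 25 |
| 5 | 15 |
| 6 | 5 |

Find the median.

Cumulative frequencies: 13, 34, 59, 74, 79
n = 79, so the median is the value in position (n+1)/2 = 40.
Position 40 falls at value 4.

4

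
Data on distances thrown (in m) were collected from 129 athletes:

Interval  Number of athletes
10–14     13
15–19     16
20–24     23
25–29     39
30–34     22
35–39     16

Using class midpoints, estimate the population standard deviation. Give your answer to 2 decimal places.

Midpoints: 12, 17, 22, 27, 32, 37
n = 129, Σfm = 3283, mean = 25.4496
Σfm² = 90491
Σf(m − x̄)² = Σfm² − (Σfm)²/n = 90491 − 3283²/129 = 6939.9225
Population variance = 6939.9225 / 129 = 53.7978
Standard deviation = √53.7978 = 7.3347

7.33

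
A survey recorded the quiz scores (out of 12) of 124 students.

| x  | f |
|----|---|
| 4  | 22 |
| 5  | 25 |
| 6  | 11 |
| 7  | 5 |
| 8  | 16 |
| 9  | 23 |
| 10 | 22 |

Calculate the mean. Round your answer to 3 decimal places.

7.008

Values: 4, 5, 6, 7, 8, 9, 10
Σfx = 22×4 + 25×5 + 11×6 + 5×7 + 16×8 + 23×9 + 22×10 = 869
n = Σf = 124
Mean = 869 / 124 = 7.0081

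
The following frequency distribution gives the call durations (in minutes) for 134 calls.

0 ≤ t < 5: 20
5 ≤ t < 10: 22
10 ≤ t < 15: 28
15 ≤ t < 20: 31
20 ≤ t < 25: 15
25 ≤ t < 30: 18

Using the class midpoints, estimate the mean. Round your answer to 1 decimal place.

Midpoints: 2.5, 7.5, 12.5, 17.5, 22.5, 27.5
Σfm = 20×2.5 + 22×7.5 + 28×12.5 + 31×17.5 + 15×22.5 + 18×27.5 = 1940
n = Σf = 134
Mean = 1940 / 134 = 14.4776

14.5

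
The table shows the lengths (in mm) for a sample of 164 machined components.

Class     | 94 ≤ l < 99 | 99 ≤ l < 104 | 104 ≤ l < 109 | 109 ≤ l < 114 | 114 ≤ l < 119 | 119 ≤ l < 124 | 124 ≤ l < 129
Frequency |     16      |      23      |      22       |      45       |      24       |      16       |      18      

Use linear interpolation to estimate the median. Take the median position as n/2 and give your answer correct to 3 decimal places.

111.333

Cumulative frequencies: 16, 39, 61, 106, 130, 146, 164
n = 164; position = n/2 = 82.
This falls in the class 109 ≤ l < 114: L = 109, F = 61, f = 45, h = 5.
Median ≈ 109 + ((82 − 61) / 45) × 5 = 111.3333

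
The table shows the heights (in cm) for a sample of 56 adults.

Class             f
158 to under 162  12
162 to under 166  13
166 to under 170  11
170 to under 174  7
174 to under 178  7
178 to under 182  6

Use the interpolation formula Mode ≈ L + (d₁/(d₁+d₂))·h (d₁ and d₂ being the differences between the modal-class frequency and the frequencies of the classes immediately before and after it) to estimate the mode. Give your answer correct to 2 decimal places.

Modal class: 162 to under 166 (highest frequency 13).
d₁ = 13 − 12 = 1, d₂ = 13 − 11 = 2
Mode ≈ 162 + (1/(1+2)) × 4 = 162 + 1.3333 = 163.3333

163.33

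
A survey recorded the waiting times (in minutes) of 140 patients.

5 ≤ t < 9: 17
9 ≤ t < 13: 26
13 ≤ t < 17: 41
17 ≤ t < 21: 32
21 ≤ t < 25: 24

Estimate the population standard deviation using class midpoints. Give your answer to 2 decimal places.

5.00

Midpoints: 7, 11, 15, 19, 23
n = 140, Σfm = 2180, mean = 15.5714
Σfm² = 37452
Σf(m − x̄)² = Σfm² − (Σfm)²/n = 37452 − 2180²/140 = 3506.2857
Population variance = 3506.2857 / 140 = 25.0449
Standard deviation = √25.0449 = 5.0045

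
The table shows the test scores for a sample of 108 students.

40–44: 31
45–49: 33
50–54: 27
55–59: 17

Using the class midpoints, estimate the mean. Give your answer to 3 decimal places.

48.389

Midpoints: 42, 47, 52, 57
Σfm = 31×42 + 33×47 + 27×52 + 17×57 = 5226
n = Σf = 108
Mean = 5226 / 108 = 48.3889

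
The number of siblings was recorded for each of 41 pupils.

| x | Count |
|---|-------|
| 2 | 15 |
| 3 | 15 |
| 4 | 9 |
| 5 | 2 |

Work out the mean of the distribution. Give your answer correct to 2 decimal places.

2.95

Values: 2, 3, 4, 5
Σfx = 15×2 + 15×3 + 9×4 + 2×5 = 121
n = Σf = 41
Mean = 121 / 41 = 2.9512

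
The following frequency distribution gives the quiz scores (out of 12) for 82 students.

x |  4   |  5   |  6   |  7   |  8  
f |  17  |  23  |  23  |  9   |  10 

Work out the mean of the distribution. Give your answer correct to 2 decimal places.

Values: 4, 5, 6, 7, 8
Σfx = 17×4 + 23×5 + 23×6 + 9×7 + 10×8 = 464
n = Σf = 82
Mean = 464 / 82 = 5.6585

5.66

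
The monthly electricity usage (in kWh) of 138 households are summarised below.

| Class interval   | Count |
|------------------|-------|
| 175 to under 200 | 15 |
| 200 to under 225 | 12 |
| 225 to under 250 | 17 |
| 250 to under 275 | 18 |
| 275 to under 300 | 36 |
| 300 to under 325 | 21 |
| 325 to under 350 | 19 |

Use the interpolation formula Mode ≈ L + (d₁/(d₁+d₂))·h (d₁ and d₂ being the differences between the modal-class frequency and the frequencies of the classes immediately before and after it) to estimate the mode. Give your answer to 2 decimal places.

288.64

Modal class: 275 to under 300 (highest frequency 36).
d₁ = 36 − 18 = 18, d₂ = 36 − 21 = 15
Mode ≈ 275 + (18/(18+15)) × 25 = 275 + 13.6364 = 288.6364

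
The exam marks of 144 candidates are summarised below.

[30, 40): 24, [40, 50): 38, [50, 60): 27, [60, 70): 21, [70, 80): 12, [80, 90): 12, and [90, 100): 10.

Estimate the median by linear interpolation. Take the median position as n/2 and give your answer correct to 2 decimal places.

53.70

Cumulative frequencies: 24, 62, 89, 110, 122, 134, 144
n = 144; position = n/2 = 72.
This falls in the class [50, 60): L = 50, F = 62, f = 27, h = 10.
Median ≈ 50 + ((72 − 62) / 27) × 10 = 53.7037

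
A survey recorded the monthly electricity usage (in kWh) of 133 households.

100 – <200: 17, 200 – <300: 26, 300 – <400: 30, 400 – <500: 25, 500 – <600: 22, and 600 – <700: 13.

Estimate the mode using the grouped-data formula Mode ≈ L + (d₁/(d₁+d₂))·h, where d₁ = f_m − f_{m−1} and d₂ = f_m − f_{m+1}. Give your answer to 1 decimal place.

Modal class: 300 – <400 (highest frequency 30).
d₁ = 30 − 26 = 4, d₂ = 30 − 25 = 5
Mode ≈ 300 + (4/(4+5)) × 100 = 300 + 44.4444 = 344.4444

344.4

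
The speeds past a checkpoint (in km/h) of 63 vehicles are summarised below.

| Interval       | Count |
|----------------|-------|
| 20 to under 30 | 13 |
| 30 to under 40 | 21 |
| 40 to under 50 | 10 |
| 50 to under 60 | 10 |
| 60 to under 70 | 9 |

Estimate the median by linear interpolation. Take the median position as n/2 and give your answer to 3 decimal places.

Cumulative frequencies: 13, 34, 44, 54, 63
n = 63; position = n/2 = 31.5.
This falls in the class 30 to under 40: L = 30, F = 13, f = 21, h = 10.
Median ≈ 30 + ((31.5 − 13) / 21) × 10 = 38.8095

38.810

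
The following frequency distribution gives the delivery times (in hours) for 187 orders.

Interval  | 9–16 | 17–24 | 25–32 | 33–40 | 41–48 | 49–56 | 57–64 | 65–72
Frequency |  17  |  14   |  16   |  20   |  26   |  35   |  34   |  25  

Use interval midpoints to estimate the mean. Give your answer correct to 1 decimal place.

Midpoints: 12.5, 20.5, 28.5, 36.5, 44.5, 52.5, 60.5, 68.5
Σfm = 17×12.5 + 14×20.5 + 16×28.5 + 20×36.5 + 26×44.5 + 35×52.5 + 34×60.5 + 25×68.5 = 8449.5
n = Σf = 187
Mean = 8449.5 / 187 = 45.1845

45.2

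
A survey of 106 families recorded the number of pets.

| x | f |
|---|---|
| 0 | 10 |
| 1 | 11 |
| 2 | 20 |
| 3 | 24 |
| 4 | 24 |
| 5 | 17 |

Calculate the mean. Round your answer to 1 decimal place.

2.9

Values: 0, 1, 2, 3, 4, 5
Σfx = 10×0 + 11×1 + 20×2 + 24×3 + 24×4 + 17×5 = 304
n = Σf = 106
Mean = 304 / 106 = 2.8679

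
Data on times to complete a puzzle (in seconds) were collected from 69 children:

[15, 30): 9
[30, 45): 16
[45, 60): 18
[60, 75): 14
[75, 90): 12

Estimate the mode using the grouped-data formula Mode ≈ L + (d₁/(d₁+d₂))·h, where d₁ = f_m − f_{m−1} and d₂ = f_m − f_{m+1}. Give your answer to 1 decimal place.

Modal class: [45, 60) (highest frequency 18).
d₁ = 18 − 16 = 2, d₂ = 18 − 14 = 4
Mode ≈ 45 + (2/(2+4)) × 15 = 45 + 5.0000 = 50.0000

50.0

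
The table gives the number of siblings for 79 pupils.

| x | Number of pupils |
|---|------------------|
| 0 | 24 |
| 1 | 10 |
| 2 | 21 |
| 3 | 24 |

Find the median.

Cumulative frequencies: 24, 34, 55, 79
n = 79, so the median is the value in position (n+1)/2 = 40.
Position 40 falls at value 2.

2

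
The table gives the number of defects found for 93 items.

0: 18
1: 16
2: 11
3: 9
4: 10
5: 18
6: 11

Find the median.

3

Cumulative frequencies: 18, 34, 45, 54, 64, 82, 93
n = 93, so the median is the value in position (n+1)/2 = 47.
Position 47 falls at value 3.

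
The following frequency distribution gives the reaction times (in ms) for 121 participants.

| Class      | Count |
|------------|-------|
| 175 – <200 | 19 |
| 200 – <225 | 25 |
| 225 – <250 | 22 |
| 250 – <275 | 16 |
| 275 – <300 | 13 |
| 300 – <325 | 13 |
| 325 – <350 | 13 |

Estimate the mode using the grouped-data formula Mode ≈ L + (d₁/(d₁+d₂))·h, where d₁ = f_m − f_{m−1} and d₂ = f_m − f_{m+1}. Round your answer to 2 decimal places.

Modal class: 200 – <225 (highest frequency 25).
d₁ = 25 − 19 = 6, d₂ = 25 − 22 = 3
Mode ≈ 200 + (6/(6+3)) × 25 = 200 + 16.6667 = 216.6667

216.67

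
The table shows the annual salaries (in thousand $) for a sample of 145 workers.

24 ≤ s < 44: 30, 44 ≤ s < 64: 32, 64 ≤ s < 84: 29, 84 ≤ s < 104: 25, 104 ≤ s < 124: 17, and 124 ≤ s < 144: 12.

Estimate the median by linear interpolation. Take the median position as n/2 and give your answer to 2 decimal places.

Cumulative frequencies: 30, 62, 91, 116, 133, 145
n = 145; position = n/2 = 72.5.
This falls in the class 64 ≤ s < 84: L = 64, F = 62, f = 29, h = 20.
Median ≈ 64 + ((72.5 − 62) / 29) × 20 = 71.2414

71.24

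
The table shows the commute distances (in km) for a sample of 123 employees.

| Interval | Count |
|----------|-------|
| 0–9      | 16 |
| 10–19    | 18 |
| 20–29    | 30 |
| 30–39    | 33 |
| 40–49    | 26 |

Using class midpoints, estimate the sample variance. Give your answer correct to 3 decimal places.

Midpoints: 4.5, 14.5, 24.5, 34.5, 44.5
n = 123, Σfm = 3363.5, mean = 27.3455
Σfm² = 112880.75
Σf(m − x̄)² = Σfm² − (Σfm)²/n = 112880.75 − 3363.5²/123 = 20904.0650
Sample variance = 20904.0650 / 122 = 171.3448

171.345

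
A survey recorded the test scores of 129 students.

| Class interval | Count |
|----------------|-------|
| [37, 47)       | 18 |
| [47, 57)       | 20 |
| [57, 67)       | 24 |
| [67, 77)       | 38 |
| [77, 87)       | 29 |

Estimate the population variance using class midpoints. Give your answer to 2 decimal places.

181.08

Midpoints: 42, 52, 62, 72, 82
n = 129, Σfm = 8398, mean = 65.1008
Σfm² = 570076
Σf(m − x̄)² = Σfm² − (Σfm)²/n = 570076 − 8398²/129 = 23359.6899
Population variance = 23359.6899 / 129 = 181.0829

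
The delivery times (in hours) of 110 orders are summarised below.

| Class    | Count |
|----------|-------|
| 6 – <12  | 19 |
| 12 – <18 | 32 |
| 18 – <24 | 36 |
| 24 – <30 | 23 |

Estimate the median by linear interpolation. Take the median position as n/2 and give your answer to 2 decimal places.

Cumulative frequencies: 19, 51, 87, 110
n = 110; position = n/2 = 55.
This falls in the class 18 – <24: L = 18, F = 51, f = 36, h = 6.
Median ≈ 18 + ((55 − 51) / 36) × 6 = 18.6667

18.67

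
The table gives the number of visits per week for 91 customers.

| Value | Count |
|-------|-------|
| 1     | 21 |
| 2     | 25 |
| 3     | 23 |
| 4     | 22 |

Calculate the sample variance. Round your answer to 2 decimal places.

Values: 1, 2, 3, 4
n = 91, Σfx = 228, mean = 2.5055
Σfx² = 680
Σf(x − x̄)² = Σfx² − (Σfx)²/n = 680 − 228²/91 = 108.7473
Sample variance = 108.7473 / 90 = 1.2083

1.21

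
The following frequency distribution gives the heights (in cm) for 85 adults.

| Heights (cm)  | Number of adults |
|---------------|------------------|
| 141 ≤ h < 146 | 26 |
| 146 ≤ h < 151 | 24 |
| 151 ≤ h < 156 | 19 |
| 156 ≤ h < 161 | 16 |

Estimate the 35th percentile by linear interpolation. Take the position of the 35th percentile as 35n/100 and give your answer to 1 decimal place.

Cumulative frequencies: 26, 50, 69, 85
n = 85; position = 35n/100 = 29.75.
This falls in the class 146 ≤ h < 151: L = 146, F = 26, f = 24, h = 5.
35th percentile ≈ 146 + ((29.75 − 26) / 24) × 5 = 146.7812

146.8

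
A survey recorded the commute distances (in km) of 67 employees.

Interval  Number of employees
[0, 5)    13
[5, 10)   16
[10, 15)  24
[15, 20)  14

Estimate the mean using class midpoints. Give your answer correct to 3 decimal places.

10.410

Midpoints: 2.5, 7.5, 12.5, 17.5
Σfm = 13×2.5 + 16×7.5 + 24×12.5 + 14×17.5 = 697.5
n = Σf = 67
Mean = 697.5 / 67 = 10.4104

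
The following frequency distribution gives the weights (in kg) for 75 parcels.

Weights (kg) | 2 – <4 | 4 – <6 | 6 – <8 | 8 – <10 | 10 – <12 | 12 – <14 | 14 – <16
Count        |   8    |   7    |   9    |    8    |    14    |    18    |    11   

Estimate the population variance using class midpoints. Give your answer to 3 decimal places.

14.758

Midpoints: 3, 5, 7, 9, 11, 13, 15
n = 75, Σfm = 747, mean = 9.9600
Σfm² = 8547
Σf(m − x̄)² = Σfm² − (Σfm)²/n = 8547 − 747²/75 = 1106.8800
Population variance = 1106.8800 / 75 = 14.7584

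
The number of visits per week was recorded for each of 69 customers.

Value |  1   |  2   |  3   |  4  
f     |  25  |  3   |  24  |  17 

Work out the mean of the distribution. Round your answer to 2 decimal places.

Values: 1, 2, 3, 4
Σfx = 25×1 + 3×2 + 24×3 + 17×4 = 171
n = Σf = 69
Mean = 171 / 69 = 2.4783

2.48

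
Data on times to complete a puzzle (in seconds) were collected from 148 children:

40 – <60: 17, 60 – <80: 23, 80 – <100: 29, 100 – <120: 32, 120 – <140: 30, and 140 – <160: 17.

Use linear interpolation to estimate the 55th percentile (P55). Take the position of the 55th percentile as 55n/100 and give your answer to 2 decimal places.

Cumulative frequencies: 17, 40, 69, 101, 131, 148
n = 148; position = 55n/100 = 81.4.
This falls in the class 100 – <120: L = 100, F = 69, f = 32, h = 20.
55th percentile ≈ 100 + ((81.4 − 69) / 32) × 20 = 107.7500

107.75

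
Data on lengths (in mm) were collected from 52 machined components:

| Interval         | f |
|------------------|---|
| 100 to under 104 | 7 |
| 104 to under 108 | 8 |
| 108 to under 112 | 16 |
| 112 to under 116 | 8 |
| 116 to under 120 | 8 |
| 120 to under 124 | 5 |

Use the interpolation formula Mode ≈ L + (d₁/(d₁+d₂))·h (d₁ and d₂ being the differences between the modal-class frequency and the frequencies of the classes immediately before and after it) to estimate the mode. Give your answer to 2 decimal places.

110.00

Modal class: 108 to under 112 (highest frequency 16).
d₁ = 16 − 8 = 8, d₂ = 16 − 8 = 8
Mode ≈ 108 + (8/(8+8)) × 4 = 108 + 2.0000 = 110.0000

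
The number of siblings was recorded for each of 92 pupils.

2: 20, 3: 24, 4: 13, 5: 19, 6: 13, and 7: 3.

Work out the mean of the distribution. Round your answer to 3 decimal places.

Values: 2, 3, 4, 5, 6, 7
Σfx = 20×2 + 24×3 + 13×4 + 19×5 + 13×6 + 3×7 = 358
n = Σf = 92
Mean = 358 / 92 = 3.8913

3.891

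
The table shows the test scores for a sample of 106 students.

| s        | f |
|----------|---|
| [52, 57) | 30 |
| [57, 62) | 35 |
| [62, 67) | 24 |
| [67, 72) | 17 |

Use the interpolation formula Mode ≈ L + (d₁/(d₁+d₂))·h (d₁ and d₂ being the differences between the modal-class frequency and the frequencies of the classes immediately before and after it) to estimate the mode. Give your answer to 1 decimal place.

58.6

Modal class: [57, 62) (highest frequency 35).
d₁ = 35 − 30 = 5, d₂ = 35 − 24 = 11
Mode ≈ 57 + (5/(5+11)) × 5 = 57 + 1.5625 = 58.5625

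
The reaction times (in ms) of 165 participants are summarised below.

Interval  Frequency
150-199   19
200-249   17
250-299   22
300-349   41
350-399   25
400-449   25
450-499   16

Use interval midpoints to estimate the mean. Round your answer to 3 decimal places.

Midpoints: 174.5, 224.5, 274.5, 324.5, 374.5, 424.5, 474.5
Σfm = 19×174.5 + 17×224.5 + 22×274.5 + 41×324.5 + 25×374.5 + 25×424.5 + 16×474.5 = 54042.5
n = Σf = 165
Mean = 54042.5 / 165 = 327.5303

327.530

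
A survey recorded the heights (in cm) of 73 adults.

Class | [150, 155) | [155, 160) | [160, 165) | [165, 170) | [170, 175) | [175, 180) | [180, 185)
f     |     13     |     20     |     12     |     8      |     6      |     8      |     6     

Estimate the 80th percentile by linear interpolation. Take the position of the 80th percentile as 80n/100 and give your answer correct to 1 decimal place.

174.5

Cumulative frequencies: 13, 33, 45, 53, 59, 67, 73
n = 73; position = 80n/100 = 58.4.
This falls in the class [170, 175): L = 170, F = 53, f = 6, h = 5.
80th percentile ≈ 170 + ((58.4 − 53) / 6) × 5 = 174.5000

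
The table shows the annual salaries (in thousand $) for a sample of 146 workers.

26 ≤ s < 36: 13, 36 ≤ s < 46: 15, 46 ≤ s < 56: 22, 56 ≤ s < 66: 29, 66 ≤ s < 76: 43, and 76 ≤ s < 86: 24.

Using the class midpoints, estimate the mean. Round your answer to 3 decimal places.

Midpoints: 31, 41, 51, 61, 71, 81
Σfm = 13×31 + 15×41 + 22×51 + 29×61 + 43×71 + 24×81 = 8906
n = Σf = 146
Mean = 8906 / 146 = 61.0000

61.000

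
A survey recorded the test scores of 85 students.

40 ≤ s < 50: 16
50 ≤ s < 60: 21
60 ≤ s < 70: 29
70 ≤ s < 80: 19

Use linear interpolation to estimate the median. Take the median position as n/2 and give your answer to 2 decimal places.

Cumulative frequencies: 16, 37, 66, 85
n = 85; position = n/2 = 42.5.
This falls in the class 60 ≤ s < 70: L = 60, F = 37, f = 29, h = 10.
Median ≈ 60 + ((42.5 − 37) / 29) × 10 = 61.8966

61.90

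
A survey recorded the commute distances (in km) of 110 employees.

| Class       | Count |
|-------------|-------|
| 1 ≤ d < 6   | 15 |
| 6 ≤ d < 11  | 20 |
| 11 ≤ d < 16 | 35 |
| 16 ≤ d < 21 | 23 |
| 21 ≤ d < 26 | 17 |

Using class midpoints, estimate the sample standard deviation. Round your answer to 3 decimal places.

6.254

Midpoints: 3.5, 8.5, 13.5, 18.5, 23.5
n = 110, Σfm = 1520, mean = 13.8182
Σfm² = 25267.5
Σf(m − x̄)² = Σfm² − (Σfm)²/n = 25267.5 − 1520²/110 = 4263.8636
Sample variance = 4263.8636 / 109 = 39.1180
Standard deviation = √39.1180 = 6.2544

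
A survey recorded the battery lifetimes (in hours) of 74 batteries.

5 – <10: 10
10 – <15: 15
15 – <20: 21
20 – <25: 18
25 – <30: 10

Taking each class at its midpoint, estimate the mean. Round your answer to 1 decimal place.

17.7

Midpoints: 7.5, 12.5, 17.5, 22.5, 27.5
Σfm = 10×7.5 + 15×12.5 + 21×17.5 + 18×22.5 + 10×27.5 = 1310
n = Σf = 74
Mean = 1310 / 74 = 17.7027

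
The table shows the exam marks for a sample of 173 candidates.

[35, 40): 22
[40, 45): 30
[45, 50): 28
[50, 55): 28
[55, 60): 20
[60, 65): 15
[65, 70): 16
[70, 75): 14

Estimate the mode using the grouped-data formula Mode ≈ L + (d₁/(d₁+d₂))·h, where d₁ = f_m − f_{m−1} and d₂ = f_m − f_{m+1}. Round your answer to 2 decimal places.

44.00

Modal class: [40, 45) (highest frequency 30).
d₁ = 30 − 22 = 8, d₂ = 30 − 28 = 2
Mode ≈ 40 + (8/(8+2)) × 5 = 40 + 4.0000 = 44.0000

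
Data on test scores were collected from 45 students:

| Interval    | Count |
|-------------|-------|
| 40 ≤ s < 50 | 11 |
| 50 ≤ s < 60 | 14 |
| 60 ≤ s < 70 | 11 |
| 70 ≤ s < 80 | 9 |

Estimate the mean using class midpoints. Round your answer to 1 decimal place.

59.0

Midpoints: 45, 55, 65, 75
Σfm = 11×45 + 14×55 + 11×65 + 9×75 = 2655
n = Σf = 45
Mean = 2655 / 45 = 59.0000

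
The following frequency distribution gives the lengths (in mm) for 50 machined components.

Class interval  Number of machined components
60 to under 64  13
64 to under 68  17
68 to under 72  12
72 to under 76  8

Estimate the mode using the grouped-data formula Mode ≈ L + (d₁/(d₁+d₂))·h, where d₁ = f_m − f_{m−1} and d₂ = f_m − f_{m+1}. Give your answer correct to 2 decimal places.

Modal class: 64 to under 68 (highest frequency 17).
d₁ = 17 − 13 = 4, d₂ = 17 − 12 = 5
Mode ≈ 64 + (4/(4+5)) × 4 = 64 + 1.7778 = 65.7778

65.78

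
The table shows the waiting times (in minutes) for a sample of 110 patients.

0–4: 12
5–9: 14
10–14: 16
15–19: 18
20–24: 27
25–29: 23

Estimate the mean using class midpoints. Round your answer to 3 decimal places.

Midpoints: 2, 7, 12, 17, 22, 27
Σfm = 12×2 + 14×7 + 16×12 + 18×17 + 27×22 + 23×27 = 1835
n = Σf = 110
Mean = 1835 / 110 = 16.6818

16.682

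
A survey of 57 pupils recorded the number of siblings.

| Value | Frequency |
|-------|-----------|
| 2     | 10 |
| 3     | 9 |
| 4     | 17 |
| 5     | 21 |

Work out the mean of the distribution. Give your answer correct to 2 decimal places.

Values: 2, 3, 4, 5
Σfx = 10×2 + 9×3 + 17×4 + 21×5 = 220
n = Σf = 57
Mean = 220 / 57 = 3.8596

3.86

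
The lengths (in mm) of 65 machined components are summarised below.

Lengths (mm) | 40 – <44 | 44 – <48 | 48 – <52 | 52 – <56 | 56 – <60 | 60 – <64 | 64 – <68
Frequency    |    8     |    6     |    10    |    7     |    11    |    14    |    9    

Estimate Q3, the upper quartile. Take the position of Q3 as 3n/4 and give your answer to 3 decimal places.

Cumulative frequencies: 8, 14, 24, 31, 42, 56, 65
n = 65; position = 3n/4 = 48.75.
This falls in the class 60 – <64: L = 60, F = 42, f = 14, h = 4.
Upper quartile ≈ 60 + ((48.75 − 42) / 14) × 4 = 61.9286

61.929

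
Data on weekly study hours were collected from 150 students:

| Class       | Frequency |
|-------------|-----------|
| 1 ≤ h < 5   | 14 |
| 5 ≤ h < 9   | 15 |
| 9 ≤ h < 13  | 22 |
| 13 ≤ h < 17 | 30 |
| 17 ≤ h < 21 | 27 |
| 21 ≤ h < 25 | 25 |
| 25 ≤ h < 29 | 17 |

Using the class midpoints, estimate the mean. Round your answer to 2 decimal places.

Midpoints: 3, 7, 11, 15, 19, 23, 27
Σfm = 14×3 + 15×7 + 22×11 + 30×15 + 27×19 + 25×23 + 17×27 = 2386
n = Σf = 150
Mean = 2386 / 150 = 15.9067

15.91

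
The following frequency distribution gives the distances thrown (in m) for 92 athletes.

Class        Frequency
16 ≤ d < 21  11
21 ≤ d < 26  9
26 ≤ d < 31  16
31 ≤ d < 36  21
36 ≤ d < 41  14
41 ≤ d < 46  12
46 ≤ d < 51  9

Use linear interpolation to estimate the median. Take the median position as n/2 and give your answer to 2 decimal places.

Cumulative frequencies: 11, 20, 36, 57, 71, 83, 92
n = 92; position = n/2 = 46.
This falls in the class 31 ≤ d < 36: L = 31, F = 36, f = 21, h = 5.
Median ≈ 31 + ((46 − 36) / 21) × 5 = 33.3810

33.38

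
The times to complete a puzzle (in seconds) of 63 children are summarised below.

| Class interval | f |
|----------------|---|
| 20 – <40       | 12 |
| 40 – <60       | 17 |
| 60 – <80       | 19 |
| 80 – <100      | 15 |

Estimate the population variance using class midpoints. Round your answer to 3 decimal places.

Midpoints: 30, 50, 70, 90
n = 63, Σfm = 3890, mean = 61.7460
Σfm² = 267900
Σf(m − x̄)² = Σfm² − (Σfm)²/n = 267900 − 3890²/63 = 27707.9365
Population variance = 27707.9365 / 63 = 439.8085

439.809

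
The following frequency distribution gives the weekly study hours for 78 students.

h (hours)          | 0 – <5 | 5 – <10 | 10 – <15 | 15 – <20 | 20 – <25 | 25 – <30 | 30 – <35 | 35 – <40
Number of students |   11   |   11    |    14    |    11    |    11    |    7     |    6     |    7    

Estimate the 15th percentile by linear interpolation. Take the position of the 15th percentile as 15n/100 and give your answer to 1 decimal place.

Cumulative frequencies: 11, 22, 36, 47, 58, 65, 71, 78
n = 78; position = 15n/100 = 11.7.
This falls in the class 5 – <10: L = 5, F = 11, f = 11, h = 5.
15th percentile ≈ 5 + ((11.7 − 11) / 11) × 5 = 5.3182

5.3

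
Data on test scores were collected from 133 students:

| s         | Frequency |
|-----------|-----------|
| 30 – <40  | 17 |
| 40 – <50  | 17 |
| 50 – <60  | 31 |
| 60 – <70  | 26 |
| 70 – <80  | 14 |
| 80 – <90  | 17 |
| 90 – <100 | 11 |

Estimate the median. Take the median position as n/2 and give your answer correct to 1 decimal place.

60.6

Cumulative frequencies: 17, 34, 65, 91, 105, 122, 133
n = 133; position = n/2 = 66.5.
This falls in the class 60 – <70: L = 60, F = 65, f = 26, h = 10.
Median ≈ 60 + ((66.5 − 65) / 26) × 10 = 60.5769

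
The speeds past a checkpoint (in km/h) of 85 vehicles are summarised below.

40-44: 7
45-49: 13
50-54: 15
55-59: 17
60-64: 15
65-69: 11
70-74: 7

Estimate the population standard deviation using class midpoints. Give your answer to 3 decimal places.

8.606

Midpoints: 42, 47, 52, 57, 62, 67, 72
n = 85, Σfm = 4825, mean = 56.7647
Σfm² = 280185
Σf(m − x̄)² = Σfm² − (Σfm)²/n = 280185 − 4825²/85 = 6295.2941
Population variance = 6295.2941 / 85 = 74.0623
Standard deviation = √74.0623 = 8.6059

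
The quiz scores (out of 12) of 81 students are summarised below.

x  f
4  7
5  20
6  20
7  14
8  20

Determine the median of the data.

Cumulative frequencies: 7, 27, 47, 61, 81
n = 81, so the median is the value in position (n+1)/2 = 41.
Position 41 falls at value 6.

6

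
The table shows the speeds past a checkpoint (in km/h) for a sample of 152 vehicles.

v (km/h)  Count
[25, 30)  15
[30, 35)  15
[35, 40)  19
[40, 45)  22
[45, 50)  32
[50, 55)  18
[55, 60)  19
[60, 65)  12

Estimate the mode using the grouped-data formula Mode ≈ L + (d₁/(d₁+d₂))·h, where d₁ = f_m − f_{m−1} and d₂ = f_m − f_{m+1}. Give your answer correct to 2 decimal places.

Modal class: [45, 50) (highest frequency 32).
d₁ = 32 − 22 = 10, d₂ = 32 − 18 = 14
Mode ≈ 45 + (10/(10+14)) × 5 = 45 + 2.0833 = 47.0833

47.08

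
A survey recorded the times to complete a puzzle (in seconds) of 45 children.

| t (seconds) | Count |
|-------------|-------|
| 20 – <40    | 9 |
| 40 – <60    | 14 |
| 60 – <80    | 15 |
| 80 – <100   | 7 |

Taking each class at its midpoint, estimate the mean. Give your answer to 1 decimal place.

Midpoints: 30, 50, 70, 90
Σfm = 9×30 + 14×50 + 15×70 + 7×90 = 2650
n = Σf = 45
Mean = 2650 / 45 = 58.8889

58.9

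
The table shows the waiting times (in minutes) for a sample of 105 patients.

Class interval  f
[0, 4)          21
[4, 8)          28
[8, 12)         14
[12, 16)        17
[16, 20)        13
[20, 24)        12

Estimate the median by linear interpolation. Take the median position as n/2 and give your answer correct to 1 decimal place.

9.0

Cumulative frequencies: 21, 49, 63, 80, 93, 105
n = 105; position = n/2 = 52.5.
This falls in the class [8, 12): L = 8, F = 49, f = 14, h = 4.
Median ≈ 8 + ((52.5 − 49) / 14) × 4 = 9.0000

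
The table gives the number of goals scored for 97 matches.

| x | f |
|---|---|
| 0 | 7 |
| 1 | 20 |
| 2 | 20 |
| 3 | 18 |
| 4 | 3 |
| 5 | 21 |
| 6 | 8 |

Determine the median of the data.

3

Cumulative frequencies: 7, 27, 47, 65, 68, 89, 97
n = 97, so the median is the value in position (n+1)/2 = 49.
Position 49 falls at value 3.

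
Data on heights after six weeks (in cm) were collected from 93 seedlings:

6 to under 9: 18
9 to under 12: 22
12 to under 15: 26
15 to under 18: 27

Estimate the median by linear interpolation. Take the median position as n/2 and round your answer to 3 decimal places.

12.750

Cumulative frequencies: 18, 40, 66, 93
n = 93; position = n/2 = 46.5.
This falls in the class 12 to under 15: L = 12, F = 40, f = 26, h = 3.
Median ≈ 12 + ((46.5 − 40) / 26) × 3 = 12.7500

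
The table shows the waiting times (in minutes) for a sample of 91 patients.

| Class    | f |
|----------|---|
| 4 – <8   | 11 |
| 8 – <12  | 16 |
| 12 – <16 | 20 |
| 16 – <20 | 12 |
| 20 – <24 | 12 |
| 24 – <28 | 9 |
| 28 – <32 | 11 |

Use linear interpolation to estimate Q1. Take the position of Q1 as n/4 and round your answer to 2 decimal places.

10.94

Cumulative frequencies: 11, 27, 47, 59, 71, 80, 91
n = 91; position = n/4 = 22.75.
This falls in the class 8 – <12: L = 8, F = 11, f = 16, h = 4.
Lower quartile ≈ 8 + ((22.75 − 11) / 16) × 4 = 10.9375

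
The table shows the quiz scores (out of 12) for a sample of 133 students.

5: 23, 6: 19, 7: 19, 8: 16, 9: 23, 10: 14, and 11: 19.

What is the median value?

8

Cumulative frequencies: 23, 42, 61, 77, 100, 114, 133
n = 133, so the median is the value in position (n+1)/2 = 67.
Position 67 falls at value 8.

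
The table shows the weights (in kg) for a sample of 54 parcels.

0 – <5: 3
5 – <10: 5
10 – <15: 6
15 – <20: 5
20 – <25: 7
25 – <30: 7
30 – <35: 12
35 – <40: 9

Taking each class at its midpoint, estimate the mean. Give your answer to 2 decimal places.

23.80

Midpoints: 2.5, 7.5, 12.5, 17.5, 22.5, 27.5, 32.5, 37.5
Σfm = 3×2.5 + 5×7.5 + 6×12.5 + 5×17.5 + 7×22.5 + 7×27.5 + 12×32.5 + 9×37.5 = 1285
n = Σf = 54
Mean = 1285 / 54 = 23.7963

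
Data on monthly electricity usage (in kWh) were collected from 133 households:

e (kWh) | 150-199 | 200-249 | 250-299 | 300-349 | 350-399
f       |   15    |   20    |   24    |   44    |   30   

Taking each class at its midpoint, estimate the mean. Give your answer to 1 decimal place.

294.8

Midpoints: 174.5, 224.5, 274.5, 324.5, 374.5
Σfm = 15×174.5 + 20×224.5 + 24×274.5 + 44×324.5 + 30×374.5 = 39208.5
n = Σf = 133
Mean = 39208.5 / 133 = 294.8008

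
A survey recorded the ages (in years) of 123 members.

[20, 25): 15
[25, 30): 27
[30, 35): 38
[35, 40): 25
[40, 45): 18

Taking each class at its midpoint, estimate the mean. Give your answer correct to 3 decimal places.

32.663

Midpoints: 22.5, 27.5, 32.5, 37.5, 42.5
Σfm = 15×22.5 + 27×27.5 + 38×32.5 + 25×37.5 + 18×42.5 = 4017.5
n = Σf = 123
Mean = 4017.5 / 123 = 32.6626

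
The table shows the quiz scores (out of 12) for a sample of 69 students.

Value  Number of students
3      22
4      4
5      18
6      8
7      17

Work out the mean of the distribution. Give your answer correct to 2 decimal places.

Values: 3, 4, 5, 6, 7
Σfx = 22×3 + 4×4 + 18×5 + 8×6 + 17×7 = 339
n = Σf = 69
Mean = 339 / 69 = 4.9130

4.91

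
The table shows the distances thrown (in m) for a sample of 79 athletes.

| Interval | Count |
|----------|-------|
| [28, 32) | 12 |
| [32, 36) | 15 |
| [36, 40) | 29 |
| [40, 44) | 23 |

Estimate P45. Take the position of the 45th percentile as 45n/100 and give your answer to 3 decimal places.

Cumulative frequencies: 12, 27, 56, 79
n = 79; position = 45n/100 = 35.55.
This falls in the class [36, 40): L = 36, F = 27, f = 29, h = 4.
45th percentile ≈ 36 + ((35.55 − 27) / 29) × 4 = 37.1793

37.179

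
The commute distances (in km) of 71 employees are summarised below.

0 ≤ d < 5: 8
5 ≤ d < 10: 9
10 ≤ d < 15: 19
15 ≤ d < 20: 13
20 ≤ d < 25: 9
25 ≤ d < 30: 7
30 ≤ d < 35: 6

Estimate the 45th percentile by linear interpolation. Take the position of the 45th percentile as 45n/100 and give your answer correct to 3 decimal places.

Cumulative frequencies: 8, 17, 36, 49, 58, 65, 71
n = 71; position = 45n/100 = 31.95.
This falls in the class 10 ≤ d < 15: L = 10, F = 17, f = 19, h = 5.
45th percentile ≈ 10 + ((31.95 − 17) / 19) × 5 = 13.9342

13.934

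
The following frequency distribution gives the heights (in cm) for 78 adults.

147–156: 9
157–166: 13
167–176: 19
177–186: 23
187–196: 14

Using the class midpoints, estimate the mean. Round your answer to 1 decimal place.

Midpoints: 151.5, 161.5, 171.5, 181.5, 191.5
Σfm = 9×151.5 + 13×161.5 + 19×171.5 + 23×181.5 + 14×191.5 = 13577
n = Σf = 78
Mean = 13577 / 78 = 174.0641

174.1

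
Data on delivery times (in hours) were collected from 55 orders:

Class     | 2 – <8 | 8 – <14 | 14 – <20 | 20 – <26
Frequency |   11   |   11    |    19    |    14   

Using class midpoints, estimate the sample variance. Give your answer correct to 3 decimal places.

41.624

Midpoints: 5, 11, 17, 23
n = 55, Σfm = 821, mean = 14.9273
Σfm² = 14503
Σf(m − x̄)² = Σfm² − (Σfm)²/n = 14503 − 821²/55 = 2247.7091
Sample variance = 2247.7091 / 54 = 41.6242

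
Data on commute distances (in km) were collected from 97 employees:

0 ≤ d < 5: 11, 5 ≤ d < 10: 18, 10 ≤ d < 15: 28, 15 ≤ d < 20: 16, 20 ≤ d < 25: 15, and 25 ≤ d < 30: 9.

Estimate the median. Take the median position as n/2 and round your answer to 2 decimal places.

Cumulative frequencies: 11, 29, 57, 73, 88, 97
n = 97; position = n/2 = 48.5.
This falls in the class 10 ≤ d < 15: L = 10, F = 29, f = 28, h = 5.
Median ≈ 10 + ((48.5 − 29) / 28) × 5 = 13.4821

13.48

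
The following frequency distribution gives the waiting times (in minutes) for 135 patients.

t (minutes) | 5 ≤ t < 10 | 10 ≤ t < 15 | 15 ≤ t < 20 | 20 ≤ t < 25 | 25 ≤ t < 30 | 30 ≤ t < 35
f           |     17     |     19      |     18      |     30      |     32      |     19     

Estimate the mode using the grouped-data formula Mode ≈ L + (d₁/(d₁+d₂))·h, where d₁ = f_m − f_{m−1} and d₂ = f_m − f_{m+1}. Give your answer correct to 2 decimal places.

Modal class: 25 ≤ t < 30 (highest frequency 32).
d₁ = 32 − 30 = 2, d₂ = 32 − 19 = 13
Mode ≈ 25 + (2/(2+13)) × 5 = 25 + 0.6667 = 25.6667

25.67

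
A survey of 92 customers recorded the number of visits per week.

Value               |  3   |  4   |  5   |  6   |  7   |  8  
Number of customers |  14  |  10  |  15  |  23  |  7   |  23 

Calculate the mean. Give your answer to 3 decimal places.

Values: 3, 4, 5, 6, 7, 8
Σfx = 14×3 + 10×4 + 15×5 + 23×6 + 7×7 + 23×8 = 528
n = Σf = 92
Mean = 528 / 92 = 5.7391

5.739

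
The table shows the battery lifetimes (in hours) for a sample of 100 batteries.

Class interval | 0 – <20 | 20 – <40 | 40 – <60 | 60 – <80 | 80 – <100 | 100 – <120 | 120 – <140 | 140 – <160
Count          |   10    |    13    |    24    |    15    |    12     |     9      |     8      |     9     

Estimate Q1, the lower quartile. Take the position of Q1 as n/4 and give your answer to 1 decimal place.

Cumulative frequencies: 10, 23, 47, 62, 74, 83, 91, 100
n = 100; position = n/4 = 25.
This falls in the class 40 – <60: L = 40, F = 23, f = 24, h = 20.
Lower quartile ≈ 40 + ((25 − 23) / 24) × 20 = 41.6667

41.7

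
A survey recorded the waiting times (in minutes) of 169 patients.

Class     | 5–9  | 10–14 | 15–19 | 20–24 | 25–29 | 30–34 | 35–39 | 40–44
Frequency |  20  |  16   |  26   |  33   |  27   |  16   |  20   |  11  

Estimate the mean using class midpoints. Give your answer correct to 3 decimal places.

23.331

Midpoints: 7, 12, 17, 22, 27, 32, 37, 42
Σfm = 20×7 + 16×12 + 26×17 + 33×22 + 27×27 + 16×32 + 20×37 + 11×42 = 3943
n = Σf = 169
Mean = 3943 / 169 = 23.3314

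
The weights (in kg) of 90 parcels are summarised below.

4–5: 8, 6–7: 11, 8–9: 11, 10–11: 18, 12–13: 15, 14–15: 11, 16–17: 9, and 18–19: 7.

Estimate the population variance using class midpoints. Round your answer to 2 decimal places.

16.24

Midpoints: 4.5, 6.5, 8.5, 10.5, 12.5, 14.5, 16.5, 18.5
n = 90, Σfm = 1015, mean = 11.2778
Σfm² = 12908.5
Σf(m − x̄)² = Σfm² − (Σfm)²/n = 12908.5 − 1015²/90 = 1461.5556
Population variance = 1461.5556 / 90 = 16.2395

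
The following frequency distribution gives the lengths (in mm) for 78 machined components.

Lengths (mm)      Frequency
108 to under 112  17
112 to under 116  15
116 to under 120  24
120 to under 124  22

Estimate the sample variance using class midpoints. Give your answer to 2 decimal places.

Midpoints: 110, 114, 118, 122
n = 78, Σfm = 9096, mean = 116.6154
Σfm² = 1062264
Σf(m − x̄)² = Σfm² − (Σfm)²/n = 1062264 − 9096²/78 = 1530.4615
Sample variance = 1530.4615 / 77 = 19.8761

19.88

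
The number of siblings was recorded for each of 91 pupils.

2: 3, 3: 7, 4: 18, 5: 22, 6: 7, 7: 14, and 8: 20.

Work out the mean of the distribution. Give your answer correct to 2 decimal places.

Values: 2, 3, 4, 5, 6, 7, 8
Σfx = 3×2 + 7×3 + 18×4 + 22×5 + 7×6 + 14×7 + 20×8 = 509
n = Σf = 91
Mean = 509 / 91 = 5.5934

5.59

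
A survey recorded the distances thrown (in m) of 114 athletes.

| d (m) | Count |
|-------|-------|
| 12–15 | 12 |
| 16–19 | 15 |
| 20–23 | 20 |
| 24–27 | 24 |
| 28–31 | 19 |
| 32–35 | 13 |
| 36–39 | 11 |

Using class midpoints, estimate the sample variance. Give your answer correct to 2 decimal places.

Midpoints: 13.5, 17.5, 21.5, 25.5, 29.5, 33.5, 37.5
n = 114, Σfm = 2875, mean = 25.2193
Σfm² = 78224.5
Σf(m − x̄)² = Σfm² − (Σfm)²/n = 78224.5 − 2875²/114 = 5719.0175
Sample variance = 5719.0175 / 113 = 50.6108

50.61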